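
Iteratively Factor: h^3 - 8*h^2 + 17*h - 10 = (h - 5)*(h^2 - 3*h + 2) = (h - 5)*(h - 1)*(h - 2)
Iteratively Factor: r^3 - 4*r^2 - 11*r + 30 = (r - 2)*(r^2 - 2*r - 15) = (r - 5)*(r - 2)*(r + 3)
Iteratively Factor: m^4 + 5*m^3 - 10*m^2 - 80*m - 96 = (m - 4)*(m^3 + 9*m^2 + 26*m + 24) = (m - 4)*(m + 3)*(m^2 + 6*m + 8) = (m - 4)*(m + 3)*(m + 4)*(m + 2)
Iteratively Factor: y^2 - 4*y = (y)*(y - 4)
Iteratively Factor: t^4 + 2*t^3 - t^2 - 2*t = (t)*(t^3 + 2*t^2 - t - 2) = t*(t + 2)*(t^2 - 1) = t*(t + 1)*(t + 2)*(t - 1)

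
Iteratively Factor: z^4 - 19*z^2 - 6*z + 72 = (z - 2)*(z^3 + 2*z^2 - 15*z - 36) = (z - 4)*(z - 2)*(z^2 + 6*z + 9) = (z - 4)*(z - 2)*(z + 3)*(z + 3)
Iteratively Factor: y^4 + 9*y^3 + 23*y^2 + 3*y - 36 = (y + 4)*(y^3 + 5*y^2 + 3*y - 9) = (y + 3)*(y + 4)*(y^2 + 2*y - 3) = (y + 3)^2*(y + 4)*(y - 1)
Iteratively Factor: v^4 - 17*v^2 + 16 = (v - 1)*(v^3 + v^2 - 16*v - 16) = (v - 1)*(v + 1)*(v^2 - 16) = (v - 4)*(v - 1)*(v + 1)*(v + 4)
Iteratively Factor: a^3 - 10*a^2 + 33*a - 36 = (a - 3)*(a^2 - 7*a + 12) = (a - 3)^2*(a - 4)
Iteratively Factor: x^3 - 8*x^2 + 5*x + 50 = (x + 2)*(x^2 - 10*x + 25) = (x - 5)*(x + 2)*(x - 5)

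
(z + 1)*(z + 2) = z^2 + 3*z + 2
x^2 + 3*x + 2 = (x + 1)*(x + 2)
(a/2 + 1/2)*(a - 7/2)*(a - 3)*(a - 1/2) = a^4/2 - 3*a^3 + 27*a^2/8 + 17*a/4 - 21/8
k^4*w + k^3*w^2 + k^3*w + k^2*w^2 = k^2*(k + w)*(k*w + w)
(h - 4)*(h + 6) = h^2 + 2*h - 24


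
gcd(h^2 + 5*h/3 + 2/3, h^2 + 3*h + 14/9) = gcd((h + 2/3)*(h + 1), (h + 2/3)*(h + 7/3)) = h + 2/3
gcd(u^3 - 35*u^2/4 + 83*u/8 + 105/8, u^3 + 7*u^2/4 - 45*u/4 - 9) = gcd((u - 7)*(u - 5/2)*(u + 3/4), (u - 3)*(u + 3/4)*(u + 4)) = u + 3/4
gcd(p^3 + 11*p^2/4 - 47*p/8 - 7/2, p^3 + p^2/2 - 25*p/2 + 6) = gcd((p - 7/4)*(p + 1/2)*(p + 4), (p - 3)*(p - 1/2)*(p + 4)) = p + 4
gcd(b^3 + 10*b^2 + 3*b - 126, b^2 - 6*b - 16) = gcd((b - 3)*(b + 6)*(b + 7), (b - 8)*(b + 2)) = 1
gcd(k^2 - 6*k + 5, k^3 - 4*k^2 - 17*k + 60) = k - 5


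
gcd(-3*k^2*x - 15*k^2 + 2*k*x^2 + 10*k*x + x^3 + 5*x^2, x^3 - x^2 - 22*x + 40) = x + 5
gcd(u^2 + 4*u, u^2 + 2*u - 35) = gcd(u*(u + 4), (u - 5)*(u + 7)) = 1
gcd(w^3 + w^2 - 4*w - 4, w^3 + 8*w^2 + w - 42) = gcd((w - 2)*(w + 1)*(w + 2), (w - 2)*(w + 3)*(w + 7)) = w - 2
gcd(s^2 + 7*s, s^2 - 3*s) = s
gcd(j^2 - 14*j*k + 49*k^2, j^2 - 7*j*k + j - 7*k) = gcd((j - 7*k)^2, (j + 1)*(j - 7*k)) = j - 7*k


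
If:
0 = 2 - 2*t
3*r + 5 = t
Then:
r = -4/3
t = 1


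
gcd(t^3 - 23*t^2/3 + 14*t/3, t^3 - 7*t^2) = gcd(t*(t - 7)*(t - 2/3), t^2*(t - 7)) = t^2 - 7*t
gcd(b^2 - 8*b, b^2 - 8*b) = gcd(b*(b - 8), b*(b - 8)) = b^2 - 8*b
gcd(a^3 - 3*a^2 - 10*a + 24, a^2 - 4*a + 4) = a - 2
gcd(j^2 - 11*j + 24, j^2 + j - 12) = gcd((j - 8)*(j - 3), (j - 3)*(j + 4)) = j - 3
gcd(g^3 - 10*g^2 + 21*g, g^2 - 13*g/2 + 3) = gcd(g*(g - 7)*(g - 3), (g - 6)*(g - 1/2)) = 1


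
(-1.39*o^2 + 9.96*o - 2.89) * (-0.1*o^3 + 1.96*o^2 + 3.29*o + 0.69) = 0.139*o^5 - 3.7204*o^4 + 15.2375*o^3 + 26.1449*o^2 - 2.6357*o - 1.9941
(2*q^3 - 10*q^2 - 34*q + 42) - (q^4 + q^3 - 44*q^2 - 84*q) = -q^4 + q^3 + 34*q^2 + 50*q + 42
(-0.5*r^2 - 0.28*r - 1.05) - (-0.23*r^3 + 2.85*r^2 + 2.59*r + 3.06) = 0.23*r^3 - 3.35*r^2 - 2.87*r - 4.11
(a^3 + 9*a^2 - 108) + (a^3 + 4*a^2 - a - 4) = 2*a^3 + 13*a^2 - a - 112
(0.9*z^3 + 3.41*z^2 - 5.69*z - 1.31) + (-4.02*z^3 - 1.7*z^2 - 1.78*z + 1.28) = -3.12*z^3 + 1.71*z^2 - 7.47*z - 0.03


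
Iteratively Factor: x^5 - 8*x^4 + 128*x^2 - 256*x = (x + 4)*(x^4 - 12*x^3 + 48*x^2 - 64*x) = (x - 4)*(x + 4)*(x^3 - 8*x^2 + 16*x) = (x - 4)^2*(x + 4)*(x^2 - 4*x) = x*(x - 4)^2*(x + 4)*(x - 4)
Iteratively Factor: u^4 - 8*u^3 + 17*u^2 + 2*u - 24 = (u - 2)*(u^3 - 6*u^2 + 5*u + 12) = (u - 3)*(u - 2)*(u^2 - 3*u - 4) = (u - 4)*(u - 3)*(u - 2)*(u + 1)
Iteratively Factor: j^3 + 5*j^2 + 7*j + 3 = (j + 3)*(j^2 + 2*j + 1) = (j + 1)*(j + 3)*(j + 1)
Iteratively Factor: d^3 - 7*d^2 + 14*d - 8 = (d - 2)*(d^2 - 5*d + 4) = (d - 4)*(d - 2)*(d - 1)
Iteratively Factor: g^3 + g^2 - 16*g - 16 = (g + 1)*(g^2 - 16) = (g + 1)*(g + 4)*(g - 4)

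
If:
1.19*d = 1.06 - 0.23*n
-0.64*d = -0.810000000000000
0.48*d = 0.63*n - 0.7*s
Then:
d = 1.27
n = -1.94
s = -2.61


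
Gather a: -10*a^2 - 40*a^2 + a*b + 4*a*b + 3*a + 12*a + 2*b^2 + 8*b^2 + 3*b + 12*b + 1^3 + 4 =-50*a^2 + a*(5*b + 15) + 10*b^2 + 15*b + 5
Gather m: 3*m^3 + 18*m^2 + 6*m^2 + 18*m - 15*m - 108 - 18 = 3*m^3 + 24*m^2 + 3*m - 126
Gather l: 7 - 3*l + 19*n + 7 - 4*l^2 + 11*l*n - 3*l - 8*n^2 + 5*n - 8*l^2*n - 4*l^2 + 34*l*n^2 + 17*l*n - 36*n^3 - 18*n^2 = l^2*(-8*n - 8) + l*(34*n^2 + 28*n - 6) - 36*n^3 - 26*n^2 + 24*n + 14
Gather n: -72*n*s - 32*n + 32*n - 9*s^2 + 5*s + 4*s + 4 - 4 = -72*n*s - 9*s^2 + 9*s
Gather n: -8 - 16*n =-16*n - 8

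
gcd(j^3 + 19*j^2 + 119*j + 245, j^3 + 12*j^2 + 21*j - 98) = j^2 + 14*j + 49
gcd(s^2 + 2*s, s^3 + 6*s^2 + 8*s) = s^2 + 2*s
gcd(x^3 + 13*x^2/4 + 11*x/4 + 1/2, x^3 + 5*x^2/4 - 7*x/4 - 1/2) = x^2 + 9*x/4 + 1/2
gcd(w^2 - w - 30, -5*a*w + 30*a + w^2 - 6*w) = w - 6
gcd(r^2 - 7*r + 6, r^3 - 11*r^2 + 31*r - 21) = r - 1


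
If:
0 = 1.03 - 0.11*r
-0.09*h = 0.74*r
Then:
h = -76.99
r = 9.36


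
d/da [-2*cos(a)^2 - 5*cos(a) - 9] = (4*cos(a) + 5)*sin(a)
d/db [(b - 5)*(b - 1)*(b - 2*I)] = 3*b^2 - 4*b*(3 + I) + 5 + 12*I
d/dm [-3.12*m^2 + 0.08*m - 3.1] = 0.08 - 6.24*m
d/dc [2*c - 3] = 2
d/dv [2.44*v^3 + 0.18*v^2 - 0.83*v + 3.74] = 7.32*v^2 + 0.36*v - 0.83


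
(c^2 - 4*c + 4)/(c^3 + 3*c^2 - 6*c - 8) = (c - 2)/(c^2 + 5*c + 4)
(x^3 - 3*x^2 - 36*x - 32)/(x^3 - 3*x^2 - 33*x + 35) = (x^3 - 3*x^2 - 36*x - 32)/(x^3 - 3*x^2 - 33*x + 35)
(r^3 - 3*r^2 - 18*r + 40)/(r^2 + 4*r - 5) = (r^3 - 3*r^2 - 18*r + 40)/(r^2 + 4*r - 5)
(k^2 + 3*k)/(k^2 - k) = (k + 3)/(k - 1)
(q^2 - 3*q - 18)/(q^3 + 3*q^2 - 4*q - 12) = (q - 6)/(q^2 - 4)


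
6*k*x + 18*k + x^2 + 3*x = (6*k + x)*(x + 3)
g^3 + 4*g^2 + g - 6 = (g - 1)*(g + 2)*(g + 3)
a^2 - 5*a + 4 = (a - 4)*(a - 1)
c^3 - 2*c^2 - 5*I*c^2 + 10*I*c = c*(c - 2)*(c - 5*I)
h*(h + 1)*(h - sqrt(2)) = h^3 - sqrt(2)*h^2 + h^2 - sqrt(2)*h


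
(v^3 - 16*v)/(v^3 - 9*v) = (v^2 - 16)/(v^2 - 9)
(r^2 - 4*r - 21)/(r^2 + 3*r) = (r - 7)/r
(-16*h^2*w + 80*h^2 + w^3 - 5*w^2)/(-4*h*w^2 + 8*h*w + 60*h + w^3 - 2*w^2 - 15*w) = (4*h + w)/(w + 3)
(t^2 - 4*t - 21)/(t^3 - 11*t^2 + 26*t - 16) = (t^2 - 4*t - 21)/(t^3 - 11*t^2 + 26*t - 16)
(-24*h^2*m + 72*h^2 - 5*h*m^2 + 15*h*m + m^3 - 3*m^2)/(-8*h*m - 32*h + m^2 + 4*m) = (3*h*m - 9*h + m^2 - 3*m)/(m + 4)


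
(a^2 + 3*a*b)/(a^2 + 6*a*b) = (a + 3*b)/(a + 6*b)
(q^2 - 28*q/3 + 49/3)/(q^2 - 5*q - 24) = (-3*q^2 + 28*q - 49)/(3*(-q^2 + 5*q + 24))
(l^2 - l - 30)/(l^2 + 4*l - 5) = (l - 6)/(l - 1)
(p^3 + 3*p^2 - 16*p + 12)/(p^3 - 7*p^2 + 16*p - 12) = (p^2 + 5*p - 6)/(p^2 - 5*p + 6)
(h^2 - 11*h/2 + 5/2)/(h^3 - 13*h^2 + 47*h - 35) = (h - 1/2)/(h^2 - 8*h + 7)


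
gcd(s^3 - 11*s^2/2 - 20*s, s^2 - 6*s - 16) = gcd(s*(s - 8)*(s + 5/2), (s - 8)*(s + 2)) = s - 8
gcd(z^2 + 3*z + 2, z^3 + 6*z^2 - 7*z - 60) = 1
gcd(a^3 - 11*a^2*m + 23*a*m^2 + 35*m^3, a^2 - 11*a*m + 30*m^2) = a - 5*m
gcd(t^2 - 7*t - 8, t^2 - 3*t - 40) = t - 8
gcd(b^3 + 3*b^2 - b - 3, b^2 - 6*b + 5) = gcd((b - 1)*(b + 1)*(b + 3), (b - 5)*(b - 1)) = b - 1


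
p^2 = p^2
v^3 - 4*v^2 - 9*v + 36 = (v - 4)*(v - 3)*(v + 3)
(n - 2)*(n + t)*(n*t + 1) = n^3*t + n^2*t^2 - 2*n^2*t + n^2 - 2*n*t^2 + n*t - 2*n - 2*t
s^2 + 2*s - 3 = (s - 1)*(s + 3)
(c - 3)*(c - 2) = c^2 - 5*c + 6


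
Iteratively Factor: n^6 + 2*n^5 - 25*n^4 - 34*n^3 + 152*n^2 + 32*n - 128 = (n + 4)*(n^5 - 2*n^4 - 17*n^3 + 34*n^2 + 16*n - 32) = (n + 1)*(n + 4)*(n^4 - 3*n^3 - 14*n^2 + 48*n - 32) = (n - 1)*(n + 1)*(n + 4)*(n^3 - 2*n^2 - 16*n + 32) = (n - 2)*(n - 1)*(n + 1)*(n + 4)*(n^2 - 16) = (n - 4)*(n - 2)*(n - 1)*(n + 1)*(n + 4)*(n + 4)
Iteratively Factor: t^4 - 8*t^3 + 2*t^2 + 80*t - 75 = (t - 5)*(t^3 - 3*t^2 - 13*t + 15) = (t - 5)*(t - 1)*(t^2 - 2*t - 15) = (t - 5)*(t - 1)*(t + 3)*(t - 5)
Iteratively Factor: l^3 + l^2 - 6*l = (l - 2)*(l^2 + 3*l) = l*(l - 2)*(l + 3)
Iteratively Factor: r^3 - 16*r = (r + 4)*(r^2 - 4*r) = (r - 4)*(r + 4)*(r)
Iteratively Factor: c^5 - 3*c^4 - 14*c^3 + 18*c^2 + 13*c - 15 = (c - 5)*(c^4 + 2*c^3 - 4*c^2 - 2*c + 3) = (c - 5)*(c + 3)*(c^3 - c^2 - c + 1) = (c - 5)*(c - 1)*(c + 3)*(c^2 - 1) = (c - 5)*(c - 1)^2*(c + 3)*(c + 1)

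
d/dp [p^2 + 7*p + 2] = 2*p + 7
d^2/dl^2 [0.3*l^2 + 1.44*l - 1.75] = 0.600000000000000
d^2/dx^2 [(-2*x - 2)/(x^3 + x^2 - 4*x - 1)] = 4*(-(x + 1)*(3*x^2 + 2*x - 4)^2 + (3*x^2 + 2*x + (x + 1)*(3*x + 1) - 4)*(x^3 + x^2 - 4*x - 1))/(x^3 + x^2 - 4*x - 1)^3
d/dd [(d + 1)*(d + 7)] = 2*d + 8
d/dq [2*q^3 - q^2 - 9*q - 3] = 6*q^2 - 2*q - 9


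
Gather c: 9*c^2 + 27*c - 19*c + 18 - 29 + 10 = 9*c^2 + 8*c - 1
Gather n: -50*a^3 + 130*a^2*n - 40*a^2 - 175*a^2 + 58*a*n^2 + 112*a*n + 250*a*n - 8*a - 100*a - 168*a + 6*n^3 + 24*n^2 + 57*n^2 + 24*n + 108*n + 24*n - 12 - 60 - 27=-50*a^3 - 215*a^2 - 276*a + 6*n^3 + n^2*(58*a + 81) + n*(130*a^2 + 362*a + 156) - 99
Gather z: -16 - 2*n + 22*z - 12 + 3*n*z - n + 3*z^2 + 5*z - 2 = -3*n + 3*z^2 + z*(3*n + 27) - 30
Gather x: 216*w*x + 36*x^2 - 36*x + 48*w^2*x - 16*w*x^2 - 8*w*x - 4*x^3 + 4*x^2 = -4*x^3 + x^2*(40 - 16*w) + x*(48*w^2 + 208*w - 36)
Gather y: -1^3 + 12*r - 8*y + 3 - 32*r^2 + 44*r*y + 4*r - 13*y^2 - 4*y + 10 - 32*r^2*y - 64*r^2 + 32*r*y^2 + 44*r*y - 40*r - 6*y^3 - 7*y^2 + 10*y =-96*r^2 - 24*r - 6*y^3 + y^2*(32*r - 20) + y*(-32*r^2 + 88*r - 2) + 12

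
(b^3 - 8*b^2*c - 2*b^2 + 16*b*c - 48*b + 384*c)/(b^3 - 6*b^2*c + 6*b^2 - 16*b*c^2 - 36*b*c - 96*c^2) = (b - 8)/(b + 2*c)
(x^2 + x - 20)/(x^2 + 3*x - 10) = (x - 4)/(x - 2)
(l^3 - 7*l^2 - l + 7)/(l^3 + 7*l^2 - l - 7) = (l - 7)/(l + 7)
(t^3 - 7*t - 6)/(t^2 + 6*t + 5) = (t^2 - t - 6)/(t + 5)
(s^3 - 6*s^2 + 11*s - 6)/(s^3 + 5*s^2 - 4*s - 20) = (s^2 - 4*s + 3)/(s^2 + 7*s + 10)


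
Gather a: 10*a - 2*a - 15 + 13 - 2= 8*a - 4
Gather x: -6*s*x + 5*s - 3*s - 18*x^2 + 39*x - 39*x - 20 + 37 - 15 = -6*s*x + 2*s - 18*x^2 + 2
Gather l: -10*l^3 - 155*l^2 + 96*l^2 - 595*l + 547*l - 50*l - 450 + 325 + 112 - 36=-10*l^3 - 59*l^2 - 98*l - 49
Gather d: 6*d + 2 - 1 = 6*d + 1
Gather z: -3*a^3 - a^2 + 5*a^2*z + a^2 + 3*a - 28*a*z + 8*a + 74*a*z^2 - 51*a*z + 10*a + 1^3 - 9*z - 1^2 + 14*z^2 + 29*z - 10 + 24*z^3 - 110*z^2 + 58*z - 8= -3*a^3 + 21*a + 24*z^3 + z^2*(74*a - 96) + z*(5*a^2 - 79*a + 78) - 18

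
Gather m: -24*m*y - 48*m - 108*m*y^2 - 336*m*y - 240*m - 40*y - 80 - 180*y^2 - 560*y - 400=m*(-108*y^2 - 360*y - 288) - 180*y^2 - 600*y - 480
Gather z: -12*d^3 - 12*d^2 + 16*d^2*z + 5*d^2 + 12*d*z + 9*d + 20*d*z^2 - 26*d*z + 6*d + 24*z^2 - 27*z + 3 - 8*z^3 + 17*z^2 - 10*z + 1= -12*d^3 - 7*d^2 + 15*d - 8*z^3 + z^2*(20*d + 41) + z*(16*d^2 - 14*d - 37) + 4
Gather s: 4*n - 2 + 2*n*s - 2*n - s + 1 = 2*n + s*(2*n - 1) - 1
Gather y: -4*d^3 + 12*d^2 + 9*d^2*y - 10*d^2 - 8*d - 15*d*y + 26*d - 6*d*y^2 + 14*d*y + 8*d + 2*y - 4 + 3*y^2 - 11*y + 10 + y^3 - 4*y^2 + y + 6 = -4*d^3 + 2*d^2 + 26*d + y^3 + y^2*(-6*d - 1) + y*(9*d^2 - d - 8) + 12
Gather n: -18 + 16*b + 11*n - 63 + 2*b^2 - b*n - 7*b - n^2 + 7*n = 2*b^2 + 9*b - n^2 + n*(18 - b) - 81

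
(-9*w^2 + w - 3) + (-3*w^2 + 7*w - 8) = -12*w^2 + 8*w - 11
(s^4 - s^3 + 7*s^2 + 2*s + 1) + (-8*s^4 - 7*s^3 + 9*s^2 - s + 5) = -7*s^4 - 8*s^3 + 16*s^2 + s + 6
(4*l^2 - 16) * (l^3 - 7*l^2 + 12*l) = 4*l^5 - 28*l^4 + 32*l^3 + 112*l^2 - 192*l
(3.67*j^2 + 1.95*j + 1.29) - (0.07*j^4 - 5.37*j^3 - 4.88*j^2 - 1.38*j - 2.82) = -0.07*j^4 + 5.37*j^3 + 8.55*j^2 + 3.33*j + 4.11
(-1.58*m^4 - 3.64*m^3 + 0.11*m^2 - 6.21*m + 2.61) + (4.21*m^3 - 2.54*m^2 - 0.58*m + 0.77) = -1.58*m^4 + 0.57*m^3 - 2.43*m^2 - 6.79*m + 3.38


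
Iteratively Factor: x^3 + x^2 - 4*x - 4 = (x + 1)*(x^2 - 4) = (x + 1)*(x + 2)*(x - 2)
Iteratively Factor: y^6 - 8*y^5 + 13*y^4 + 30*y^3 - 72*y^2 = (y)*(y^5 - 8*y^4 + 13*y^3 + 30*y^2 - 72*y) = y*(y - 3)*(y^4 - 5*y^3 - 2*y^2 + 24*y) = y*(y - 3)*(y + 2)*(y^3 - 7*y^2 + 12*y) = y*(y - 3)^2*(y + 2)*(y^2 - 4*y) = y*(y - 4)*(y - 3)^2*(y + 2)*(y)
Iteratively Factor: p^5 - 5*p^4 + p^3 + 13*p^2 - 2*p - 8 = (p - 1)*(p^4 - 4*p^3 - 3*p^2 + 10*p + 8) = (p - 4)*(p - 1)*(p^3 - 3*p - 2) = (p - 4)*(p - 1)*(p + 1)*(p^2 - p - 2) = (p - 4)*(p - 1)*(p + 1)^2*(p - 2)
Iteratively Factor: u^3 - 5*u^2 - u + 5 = (u - 1)*(u^2 - 4*u - 5) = (u - 5)*(u - 1)*(u + 1)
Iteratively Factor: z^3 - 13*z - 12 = (z - 4)*(z^2 + 4*z + 3) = (z - 4)*(z + 1)*(z + 3)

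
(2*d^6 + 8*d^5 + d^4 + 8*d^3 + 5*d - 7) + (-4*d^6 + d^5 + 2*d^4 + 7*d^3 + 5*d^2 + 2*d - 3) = -2*d^6 + 9*d^5 + 3*d^4 + 15*d^3 + 5*d^2 + 7*d - 10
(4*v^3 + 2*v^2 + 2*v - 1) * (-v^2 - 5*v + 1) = -4*v^5 - 22*v^4 - 8*v^3 - 7*v^2 + 7*v - 1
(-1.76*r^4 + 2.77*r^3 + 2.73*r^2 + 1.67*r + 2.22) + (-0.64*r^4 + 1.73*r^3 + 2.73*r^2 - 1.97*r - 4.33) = -2.4*r^4 + 4.5*r^3 + 5.46*r^2 - 0.3*r - 2.11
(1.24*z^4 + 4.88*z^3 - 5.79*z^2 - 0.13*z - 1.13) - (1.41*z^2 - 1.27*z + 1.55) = 1.24*z^4 + 4.88*z^3 - 7.2*z^2 + 1.14*z - 2.68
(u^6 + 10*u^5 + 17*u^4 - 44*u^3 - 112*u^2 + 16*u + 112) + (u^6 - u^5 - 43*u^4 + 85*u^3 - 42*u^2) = 2*u^6 + 9*u^5 - 26*u^4 + 41*u^3 - 154*u^2 + 16*u + 112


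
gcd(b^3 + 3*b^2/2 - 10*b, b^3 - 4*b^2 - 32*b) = b^2 + 4*b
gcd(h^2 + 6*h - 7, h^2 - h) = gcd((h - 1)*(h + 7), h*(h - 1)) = h - 1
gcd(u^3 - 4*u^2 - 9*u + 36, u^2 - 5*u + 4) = u - 4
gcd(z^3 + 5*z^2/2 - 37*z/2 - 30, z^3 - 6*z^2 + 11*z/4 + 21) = z^2 - 5*z/2 - 6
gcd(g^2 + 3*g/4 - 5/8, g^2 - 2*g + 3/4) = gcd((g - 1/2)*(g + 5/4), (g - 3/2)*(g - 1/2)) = g - 1/2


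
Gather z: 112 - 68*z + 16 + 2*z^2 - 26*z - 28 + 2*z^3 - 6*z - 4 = 2*z^3 + 2*z^2 - 100*z + 96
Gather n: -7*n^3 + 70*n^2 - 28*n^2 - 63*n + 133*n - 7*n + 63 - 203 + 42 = -7*n^3 + 42*n^2 + 63*n - 98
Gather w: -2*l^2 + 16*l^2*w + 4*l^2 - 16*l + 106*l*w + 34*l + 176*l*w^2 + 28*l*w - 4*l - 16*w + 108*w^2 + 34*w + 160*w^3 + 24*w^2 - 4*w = 2*l^2 + 14*l + 160*w^3 + w^2*(176*l + 132) + w*(16*l^2 + 134*l + 14)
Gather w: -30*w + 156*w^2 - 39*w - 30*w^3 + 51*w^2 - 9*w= -30*w^3 + 207*w^2 - 78*w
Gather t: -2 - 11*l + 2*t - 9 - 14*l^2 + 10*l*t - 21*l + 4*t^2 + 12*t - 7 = -14*l^2 - 32*l + 4*t^2 + t*(10*l + 14) - 18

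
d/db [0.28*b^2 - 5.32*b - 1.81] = 0.56*b - 5.32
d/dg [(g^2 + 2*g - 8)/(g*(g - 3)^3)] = (-2*g^3 - 9*g^2 + 32*g - 24)/(g^2*(g^4 - 12*g^3 + 54*g^2 - 108*g + 81))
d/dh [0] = 0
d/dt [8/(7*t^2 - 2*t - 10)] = 16*(1 - 7*t)/(-7*t^2 + 2*t + 10)^2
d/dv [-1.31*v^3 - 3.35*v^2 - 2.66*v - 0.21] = -3.93*v^2 - 6.7*v - 2.66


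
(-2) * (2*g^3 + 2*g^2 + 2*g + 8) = -4*g^3 - 4*g^2 - 4*g - 16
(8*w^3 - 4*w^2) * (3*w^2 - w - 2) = 24*w^5 - 20*w^4 - 12*w^3 + 8*w^2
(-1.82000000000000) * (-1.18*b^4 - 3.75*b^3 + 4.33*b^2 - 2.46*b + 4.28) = 2.1476*b^4 + 6.825*b^3 - 7.8806*b^2 + 4.4772*b - 7.7896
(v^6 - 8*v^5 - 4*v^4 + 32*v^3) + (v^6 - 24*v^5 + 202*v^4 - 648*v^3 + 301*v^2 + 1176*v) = 2*v^6 - 32*v^5 + 198*v^4 - 616*v^3 + 301*v^2 + 1176*v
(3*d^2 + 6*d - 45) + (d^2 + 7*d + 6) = 4*d^2 + 13*d - 39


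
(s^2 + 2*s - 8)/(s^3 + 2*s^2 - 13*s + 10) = (s + 4)/(s^2 + 4*s - 5)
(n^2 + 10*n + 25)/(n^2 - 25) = (n + 5)/(n - 5)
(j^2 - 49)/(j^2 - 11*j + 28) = (j + 7)/(j - 4)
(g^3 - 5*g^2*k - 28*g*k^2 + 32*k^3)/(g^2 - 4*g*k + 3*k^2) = (g^2 - 4*g*k - 32*k^2)/(g - 3*k)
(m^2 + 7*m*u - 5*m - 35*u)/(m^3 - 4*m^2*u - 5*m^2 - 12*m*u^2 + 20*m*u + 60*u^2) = (-m - 7*u)/(-m^2 + 4*m*u + 12*u^2)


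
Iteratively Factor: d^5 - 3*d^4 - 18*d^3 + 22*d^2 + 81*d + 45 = (d + 1)*(d^4 - 4*d^3 - 14*d^2 + 36*d + 45) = (d - 3)*(d + 1)*(d^3 - d^2 - 17*d - 15) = (d - 3)*(d + 1)*(d + 3)*(d^2 - 4*d - 5) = (d - 3)*(d + 1)^2*(d + 3)*(d - 5)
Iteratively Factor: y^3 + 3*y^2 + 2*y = (y)*(y^2 + 3*y + 2) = y*(y + 2)*(y + 1)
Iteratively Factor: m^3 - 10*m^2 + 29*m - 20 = (m - 1)*(m^2 - 9*m + 20) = (m - 5)*(m - 1)*(m - 4)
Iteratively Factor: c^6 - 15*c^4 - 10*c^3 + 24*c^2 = (c - 4)*(c^5 + 4*c^4 + c^3 - 6*c^2) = (c - 4)*(c + 2)*(c^4 + 2*c^3 - 3*c^2) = (c - 4)*(c + 2)*(c + 3)*(c^3 - c^2) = c*(c - 4)*(c + 2)*(c + 3)*(c^2 - c) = c^2*(c - 4)*(c + 2)*(c + 3)*(c - 1)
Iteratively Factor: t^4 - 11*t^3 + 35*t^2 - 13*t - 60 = (t - 3)*(t^3 - 8*t^2 + 11*t + 20) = (t - 3)*(t + 1)*(t^2 - 9*t + 20) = (t - 4)*(t - 3)*(t + 1)*(t - 5)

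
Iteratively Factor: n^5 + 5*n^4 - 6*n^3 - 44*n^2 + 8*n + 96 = (n + 4)*(n^4 + n^3 - 10*n^2 - 4*n + 24) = (n + 2)*(n + 4)*(n^3 - n^2 - 8*n + 12) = (n - 2)*(n + 2)*(n + 4)*(n^2 + n - 6) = (n - 2)^2*(n + 2)*(n + 4)*(n + 3)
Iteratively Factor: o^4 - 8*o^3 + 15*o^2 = (o)*(o^3 - 8*o^2 + 15*o) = o^2*(o^2 - 8*o + 15) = o^2*(o - 3)*(o - 5)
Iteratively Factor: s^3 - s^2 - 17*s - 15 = (s - 5)*(s^2 + 4*s + 3) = (s - 5)*(s + 1)*(s + 3)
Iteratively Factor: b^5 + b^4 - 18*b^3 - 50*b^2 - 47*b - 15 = (b + 1)*(b^4 - 18*b^2 - 32*b - 15) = (b + 1)^2*(b^3 - b^2 - 17*b - 15) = (b - 5)*(b + 1)^2*(b^2 + 4*b + 3) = (b - 5)*(b + 1)^3*(b + 3)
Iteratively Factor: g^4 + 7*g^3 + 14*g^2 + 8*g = (g + 2)*(g^3 + 5*g^2 + 4*g) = (g + 2)*(g + 4)*(g^2 + g) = (g + 1)*(g + 2)*(g + 4)*(g)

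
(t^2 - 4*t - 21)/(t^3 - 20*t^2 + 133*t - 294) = (t + 3)/(t^2 - 13*t + 42)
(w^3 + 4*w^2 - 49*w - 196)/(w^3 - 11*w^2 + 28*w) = (w^2 + 11*w + 28)/(w*(w - 4))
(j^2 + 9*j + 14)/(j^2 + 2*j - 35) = (j + 2)/(j - 5)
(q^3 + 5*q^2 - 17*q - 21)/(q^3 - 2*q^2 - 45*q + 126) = (q + 1)/(q - 6)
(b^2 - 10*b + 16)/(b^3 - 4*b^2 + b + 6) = (b - 8)/(b^2 - 2*b - 3)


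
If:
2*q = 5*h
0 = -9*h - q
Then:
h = 0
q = 0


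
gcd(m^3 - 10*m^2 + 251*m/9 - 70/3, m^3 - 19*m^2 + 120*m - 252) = m - 6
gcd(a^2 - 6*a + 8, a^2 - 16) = a - 4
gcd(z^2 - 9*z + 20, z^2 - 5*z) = z - 5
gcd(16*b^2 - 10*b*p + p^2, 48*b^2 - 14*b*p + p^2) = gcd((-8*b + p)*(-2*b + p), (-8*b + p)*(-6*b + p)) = -8*b + p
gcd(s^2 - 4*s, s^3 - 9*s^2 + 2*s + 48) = 1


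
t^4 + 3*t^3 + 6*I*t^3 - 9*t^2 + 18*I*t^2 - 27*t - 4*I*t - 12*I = (t + 3)*(t + I)^2*(t + 4*I)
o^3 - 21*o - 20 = (o - 5)*(o + 1)*(o + 4)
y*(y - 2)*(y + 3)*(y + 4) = y^4 + 5*y^3 - 2*y^2 - 24*y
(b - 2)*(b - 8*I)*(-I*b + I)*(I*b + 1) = b^4 - 3*b^3 - 9*I*b^3 - 6*b^2 + 27*I*b^2 + 24*b - 18*I*b - 16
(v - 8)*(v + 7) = v^2 - v - 56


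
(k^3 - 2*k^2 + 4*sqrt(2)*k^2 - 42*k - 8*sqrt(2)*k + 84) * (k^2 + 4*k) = k^5 + 2*k^4 + 4*sqrt(2)*k^4 - 50*k^3 + 8*sqrt(2)*k^3 - 84*k^2 - 32*sqrt(2)*k^2 + 336*k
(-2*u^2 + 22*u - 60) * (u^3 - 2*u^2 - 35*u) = -2*u^5 + 26*u^4 - 34*u^3 - 650*u^2 + 2100*u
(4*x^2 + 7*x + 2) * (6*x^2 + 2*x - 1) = 24*x^4 + 50*x^3 + 22*x^2 - 3*x - 2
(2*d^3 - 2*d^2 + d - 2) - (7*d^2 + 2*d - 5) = 2*d^3 - 9*d^2 - d + 3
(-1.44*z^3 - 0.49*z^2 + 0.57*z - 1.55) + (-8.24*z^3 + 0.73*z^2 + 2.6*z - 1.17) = -9.68*z^3 + 0.24*z^2 + 3.17*z - 2.72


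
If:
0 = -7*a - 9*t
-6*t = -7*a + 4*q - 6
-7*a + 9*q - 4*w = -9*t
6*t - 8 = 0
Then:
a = -12/7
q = -7/2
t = 4/3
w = -15/8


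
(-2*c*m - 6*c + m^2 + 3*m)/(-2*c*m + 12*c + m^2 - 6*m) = (m + 3)/(m - 6)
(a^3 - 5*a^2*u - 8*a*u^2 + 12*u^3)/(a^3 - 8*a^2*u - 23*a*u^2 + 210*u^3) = (-a^2 - a*u + 2*u^2)/(-a^2 + 2*a*u + 35*u^2)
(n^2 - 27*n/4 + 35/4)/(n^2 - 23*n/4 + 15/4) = (4*n - 7)/(4*n - 3)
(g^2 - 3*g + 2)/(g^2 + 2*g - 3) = (g - 2)/(g + 3)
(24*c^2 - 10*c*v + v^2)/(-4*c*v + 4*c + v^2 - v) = (-6*c + v)/(v - 1)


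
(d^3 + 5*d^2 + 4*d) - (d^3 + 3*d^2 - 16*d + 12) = 2*d^2 + 20*d - 12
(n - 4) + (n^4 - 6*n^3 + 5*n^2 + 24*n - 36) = n^4 - 6*n^3 + 5*n^2 + 25*n - 40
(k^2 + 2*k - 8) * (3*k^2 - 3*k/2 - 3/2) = 3*k^4 + 9*k^3/2 - 57*k^2/2 + 9*k + 12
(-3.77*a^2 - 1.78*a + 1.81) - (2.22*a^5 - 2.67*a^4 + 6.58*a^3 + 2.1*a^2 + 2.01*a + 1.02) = -2.22*a^5 + 2.67*a^4 - 6.58*a^3 - 5.87*a^2 - 3.79*a + 0.79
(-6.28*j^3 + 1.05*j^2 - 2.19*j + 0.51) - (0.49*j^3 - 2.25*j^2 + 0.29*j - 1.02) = -6.77*j^3 + 3.3*j^2 - 2.48*j + 1.53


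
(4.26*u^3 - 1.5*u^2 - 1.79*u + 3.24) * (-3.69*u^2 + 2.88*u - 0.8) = -15.7194*u^5 + 17.8038*u^4 - 1.1229*u^3 - 15.9108*u^2 + 10.7632*u - 2.592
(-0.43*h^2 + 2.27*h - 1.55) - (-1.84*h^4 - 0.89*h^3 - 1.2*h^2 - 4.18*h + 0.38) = 1.84*h^4 + 0.89*h^3 + 0.77*h^2 + 6.45*h - 1.93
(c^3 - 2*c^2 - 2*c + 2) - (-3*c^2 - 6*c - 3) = c^3 + c^2 + 4*c + 5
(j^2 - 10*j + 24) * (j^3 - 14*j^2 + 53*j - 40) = j^5 - 24*j^4 + 217*j^3 - 906*j^2 + 1672*j - 960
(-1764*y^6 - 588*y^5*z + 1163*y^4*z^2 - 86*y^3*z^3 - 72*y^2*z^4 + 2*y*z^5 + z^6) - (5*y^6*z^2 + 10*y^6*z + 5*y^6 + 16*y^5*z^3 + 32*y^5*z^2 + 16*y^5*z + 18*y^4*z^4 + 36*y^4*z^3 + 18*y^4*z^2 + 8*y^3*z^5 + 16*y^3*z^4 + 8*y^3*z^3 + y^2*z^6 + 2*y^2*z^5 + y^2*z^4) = -5*y^6*z^2 - 10*y^6*z - 1769*y^6 - 16*y^5*z^3 - 32*y^5*z^2 - 604*y^5*z - 18*y^4*z^4 - 36*y^4*z^3 + 1145*y^4*z^2 - 8*y^3*z^5 - 16*y^3*z^4 - 94*y^3*z^3 - y^2*z^6 - 2*y^2*z^5 - 73*y^2*z^4 + 2*y*z^5 + z^6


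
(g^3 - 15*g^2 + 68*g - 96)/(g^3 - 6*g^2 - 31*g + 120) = (g - 4)/(g + 5)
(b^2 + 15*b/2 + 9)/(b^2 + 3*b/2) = (b + 6)/b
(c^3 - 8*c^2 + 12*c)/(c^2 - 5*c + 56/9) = 9*c*(c^2 - 8*c + 12)/(9*c^2 - 45*c + 56)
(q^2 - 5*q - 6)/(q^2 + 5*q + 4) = (q - 6)/(q + 4)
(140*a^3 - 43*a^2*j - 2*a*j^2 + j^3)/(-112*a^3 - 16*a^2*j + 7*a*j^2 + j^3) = (-5*a + j)/(4*a + j)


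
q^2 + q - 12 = (q - 3)*(q + 4)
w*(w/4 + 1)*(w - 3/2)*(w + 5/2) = w^4/4 + 5*w^3/4 + w^2/16 - 15*w/4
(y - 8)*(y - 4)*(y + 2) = y^3 - 10*y^2 + 8*y + 64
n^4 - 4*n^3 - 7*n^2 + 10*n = n*(n - 5)*(n - 1)*(n + 2)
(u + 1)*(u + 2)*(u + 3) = u^3 + 6*u^2 + 11*u + 6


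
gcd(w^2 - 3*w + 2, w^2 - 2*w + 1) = w - 1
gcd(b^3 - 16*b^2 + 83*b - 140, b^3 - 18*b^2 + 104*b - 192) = b - 4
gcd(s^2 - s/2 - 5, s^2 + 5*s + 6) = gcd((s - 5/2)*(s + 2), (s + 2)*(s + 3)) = s + 2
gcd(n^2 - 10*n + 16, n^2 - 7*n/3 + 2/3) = n - 2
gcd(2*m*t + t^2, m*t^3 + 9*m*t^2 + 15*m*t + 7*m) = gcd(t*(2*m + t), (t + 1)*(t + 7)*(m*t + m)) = 1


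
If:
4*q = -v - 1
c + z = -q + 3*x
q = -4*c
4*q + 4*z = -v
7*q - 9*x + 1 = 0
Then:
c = 1/76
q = -1/19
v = -15/19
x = 4/57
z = 1/4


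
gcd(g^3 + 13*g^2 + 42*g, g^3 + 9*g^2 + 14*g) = g^2 + 7*g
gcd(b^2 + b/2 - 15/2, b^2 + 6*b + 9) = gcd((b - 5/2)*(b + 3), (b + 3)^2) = b + 3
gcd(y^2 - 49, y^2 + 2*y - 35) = y + 7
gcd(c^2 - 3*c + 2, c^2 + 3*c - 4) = c - 1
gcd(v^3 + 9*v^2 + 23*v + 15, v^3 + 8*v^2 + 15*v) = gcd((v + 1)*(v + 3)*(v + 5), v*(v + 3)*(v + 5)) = v^2 + 8*v + 15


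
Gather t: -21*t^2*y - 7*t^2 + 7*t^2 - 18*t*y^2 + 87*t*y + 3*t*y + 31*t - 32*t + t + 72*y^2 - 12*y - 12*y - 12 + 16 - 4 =-21*t^2*y + t*(-18*y^2 + 90*y) + 72*y^2 - 24*y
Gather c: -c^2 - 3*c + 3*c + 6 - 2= 4 - c^2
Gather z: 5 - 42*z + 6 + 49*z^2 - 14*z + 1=49*z^2 - 56*z + 12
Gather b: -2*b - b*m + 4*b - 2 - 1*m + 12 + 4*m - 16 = b*(2 - m) + 3*m - 6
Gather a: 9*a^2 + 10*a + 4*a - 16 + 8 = 9*a^2 + 14*a - 8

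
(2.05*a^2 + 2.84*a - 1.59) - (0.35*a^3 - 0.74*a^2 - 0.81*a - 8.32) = -0.35*a^3 + 2.79*a^2 + 3.65*a + 6.73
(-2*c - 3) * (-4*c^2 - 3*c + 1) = 8*c^3 + 18*c^2 + 7*c - 3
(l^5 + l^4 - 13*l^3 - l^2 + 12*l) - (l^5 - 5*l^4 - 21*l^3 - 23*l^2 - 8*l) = 6*l^4 + 8*l^3 + 22*l^2 + 20*l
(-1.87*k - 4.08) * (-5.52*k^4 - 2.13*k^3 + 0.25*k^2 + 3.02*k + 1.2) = 10.3224*k^5 + 26.5047*k^4 + 8.2229*k^3 - 6.6674*k^2 - 14.5656*k - 4.896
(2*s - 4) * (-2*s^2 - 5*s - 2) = -4*s^3 - 2*s^2 + 16*s + 8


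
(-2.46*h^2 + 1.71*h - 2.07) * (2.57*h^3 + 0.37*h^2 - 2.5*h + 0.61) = -6.3222*h^5 + 3.4845*h^4 + 1.4628*h^3 - 6.5415*h^2 + 6.2181*h - 1.2627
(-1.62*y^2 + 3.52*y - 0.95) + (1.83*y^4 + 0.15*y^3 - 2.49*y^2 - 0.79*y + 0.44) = 1.83*y^4 + 0.15*y^3 - 4.11*y^2 + 2.73*y - 0.51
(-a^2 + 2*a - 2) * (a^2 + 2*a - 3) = -a^4 + 5*a^2 - 10*a + 6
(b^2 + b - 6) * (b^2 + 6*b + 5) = b^4 + 7*b^3 + 5*b^2 - 31*b - 30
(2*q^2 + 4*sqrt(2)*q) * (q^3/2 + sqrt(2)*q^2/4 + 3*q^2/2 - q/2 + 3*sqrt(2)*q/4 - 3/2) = q^5 + 3*q^4 + 5*sqrt(2)*q^4/2 + q^3 + 15*sqrt(2)*q^3/2 - 2*sqrt(2)*q^2 + 3*q^2 - 6*sqrt(2)*q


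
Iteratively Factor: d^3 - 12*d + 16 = (d - 2)*(d^2 + 2*d - 8) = (d - 2)*(d + 4)*(d - 2)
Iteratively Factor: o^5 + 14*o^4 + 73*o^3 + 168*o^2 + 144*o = (o + 4)*(o^4 + 10*o^3 + 33*o^2 + 36*o) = o*(o + 4)*(o^3 + 10*o^2 + 33*o + 36) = o*(o + 4)^2*(o^2 + 6*o + 9) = o*(o + 3)*(o + 4)^2*(o + 3)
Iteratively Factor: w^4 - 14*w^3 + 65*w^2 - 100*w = (w - 4)*(w^3 - 10*w^2 + 25*w) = w*(w - 4)*(w^2 - 10*w + 25) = w*(w - 5)*(w - 4)*(w - 5)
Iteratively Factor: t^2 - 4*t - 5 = (t + 1)*(t - 5)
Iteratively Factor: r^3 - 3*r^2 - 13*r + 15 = (r - 1)*(r^2 - 2*r - 15) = (r - 1)*(r + 3)*(r - 5)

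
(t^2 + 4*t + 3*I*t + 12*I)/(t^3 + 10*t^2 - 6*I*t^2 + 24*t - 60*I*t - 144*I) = (t + 3*I)/(t^2 + 6*t*(1 - I) - 36*I)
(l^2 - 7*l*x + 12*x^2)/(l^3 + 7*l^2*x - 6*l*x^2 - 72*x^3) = (l - 4*x)/(l^2 + 10*l*x + 24*x^2)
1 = 1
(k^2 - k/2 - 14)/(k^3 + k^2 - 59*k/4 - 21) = 2/(2*k + 3)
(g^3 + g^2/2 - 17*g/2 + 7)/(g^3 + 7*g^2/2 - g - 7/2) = (g - 2)/(g + 1)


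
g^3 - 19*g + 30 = (g - 3)*(g - 2)*(g + 5)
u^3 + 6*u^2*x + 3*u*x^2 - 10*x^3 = (u - x)*(u + 2*x)*(u + 5*x)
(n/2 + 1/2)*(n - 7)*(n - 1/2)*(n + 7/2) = n^4/2 - 3*n^3/2 - 107*n^2/8 - 21*n/4 + 49/8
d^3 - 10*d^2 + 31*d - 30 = (d - 5)*(d - 3)*(d - 2)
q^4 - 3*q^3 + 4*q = q*(q - 2)^2*(q + 1)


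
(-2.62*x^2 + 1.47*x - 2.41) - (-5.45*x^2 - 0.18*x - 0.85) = 2.83*x^2 + 1.65*x - 1.56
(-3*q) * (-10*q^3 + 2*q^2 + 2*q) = 30*q^4 - 6*q^3 - 6*q^2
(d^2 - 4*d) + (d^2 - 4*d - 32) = 2*d^2 - 8*d - 32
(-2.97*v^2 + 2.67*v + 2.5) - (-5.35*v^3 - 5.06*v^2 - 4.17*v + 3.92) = 5.35*v^3 + 2.09*v^2 + 6.84*v - 1.42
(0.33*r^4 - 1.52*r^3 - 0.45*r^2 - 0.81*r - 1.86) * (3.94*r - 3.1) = 1.3002*r^5 - 7.0118*r^4 + 2.939*r^3 - 1.7964*r^2 - 4.8174*r + 5.766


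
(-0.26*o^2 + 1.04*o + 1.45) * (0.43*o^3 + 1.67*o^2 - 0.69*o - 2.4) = -0.1118*o^5 + 0.013*o^4 + 2.5397*o^3 + 2.3279*o^2 - 3.4965*o - 3.48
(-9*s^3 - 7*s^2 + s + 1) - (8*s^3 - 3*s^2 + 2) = -17*s^3 - 4*s^2 + s - 1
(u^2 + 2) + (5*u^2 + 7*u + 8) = 6*u^2 + 7*u + 10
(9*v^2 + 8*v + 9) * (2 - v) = -9*v^3 + 10*v^2 + 7*v + 18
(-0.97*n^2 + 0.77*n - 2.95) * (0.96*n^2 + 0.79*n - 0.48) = -0.9312*n^4 - 0.0271*n^3 - 1.7581*n^2 - 2.7001*n + 1.416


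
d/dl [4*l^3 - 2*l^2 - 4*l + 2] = 12*l^2 - 4*l - 4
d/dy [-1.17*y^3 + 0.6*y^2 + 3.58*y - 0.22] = -3.51*y^2 + 1.2*y + 3.58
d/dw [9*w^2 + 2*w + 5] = 18*w + 2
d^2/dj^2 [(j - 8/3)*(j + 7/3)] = 2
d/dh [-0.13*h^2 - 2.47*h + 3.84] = -0.26*h - 2.47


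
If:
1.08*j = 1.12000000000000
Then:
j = 1.04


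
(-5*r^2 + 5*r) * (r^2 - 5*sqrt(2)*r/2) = -5*r^4 + 5*r^3 + 25*sqrt(2)*r^3/2 - 25*sqrt(2)*r^2/2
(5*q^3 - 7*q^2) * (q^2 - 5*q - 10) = 5*q^5 - 32*q^4 - 15*q^3 + 70*q^2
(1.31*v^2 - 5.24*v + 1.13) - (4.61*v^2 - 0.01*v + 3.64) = -3.3*v^2 - 5.23*v - 2.51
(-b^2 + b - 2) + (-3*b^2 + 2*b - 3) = -4*b^2 + 3*b - 5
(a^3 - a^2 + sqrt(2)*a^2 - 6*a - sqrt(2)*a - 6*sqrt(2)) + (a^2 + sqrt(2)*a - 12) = a^3 + sqrt(2)*a^2 - 6*a - 12 - 6*sqrt(2)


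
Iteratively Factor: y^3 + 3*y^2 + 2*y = (y + 1)*(y^2 + 2*y) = (y + 1)*(y + 2)*(y)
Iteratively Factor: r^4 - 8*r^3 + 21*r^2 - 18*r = (r - 2)*(r^3 - 6*r^2 + 9*r) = (r - 3)*(r - 2)*(r^2 - 3*r) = (r - 3)^2*(r - 2)*(r)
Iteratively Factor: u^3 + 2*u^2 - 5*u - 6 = (u + 3)*(u^2 - u - 2) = (u + 1)*(u + 3)*(u - 2)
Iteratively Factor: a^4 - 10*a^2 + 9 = (a + 3)*(a^3 - 3*a^2 - a + 3) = (a + 1)*(a + 3)*(a^2 - 4*a + 3) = (a - 1)*(a + 1)*(a + 3)*(a - 3)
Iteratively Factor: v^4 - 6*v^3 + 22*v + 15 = (v + 1)*(v^3 - 7*v^2 + 7*v + 15) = (v - 3)*(v + 1)*(v^2 - 4*v - 5) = (v - 5)*(v - 3)*(v + 1)*(v + 1)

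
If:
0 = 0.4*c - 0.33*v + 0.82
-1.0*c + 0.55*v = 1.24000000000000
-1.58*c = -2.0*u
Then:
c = 0.38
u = 0.30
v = 2.95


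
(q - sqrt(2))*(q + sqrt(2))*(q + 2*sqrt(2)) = q^3 + 2*sqrt(2)*q^2 - 2*q - 4*sqrt(2)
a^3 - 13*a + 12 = (a - 3)*(a - 1)*(a + 4)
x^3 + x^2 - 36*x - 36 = (x - 6)*(x + 1)*(x + 6)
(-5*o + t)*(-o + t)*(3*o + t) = 15*o^3 - 13*o^2*t - 3*o*t^2 + t^3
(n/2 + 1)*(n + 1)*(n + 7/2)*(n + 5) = n^4/2 + 23*n^3/4 + 45*n^2/2 + 139*n/4 + 35/2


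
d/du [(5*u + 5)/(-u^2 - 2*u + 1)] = 5*(-u^2 - 2*u + 2*(u + 1)^2 + 1)/(u^2 + 2*u - 1)^2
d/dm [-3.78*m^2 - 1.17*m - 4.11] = -7.56*m - 1.17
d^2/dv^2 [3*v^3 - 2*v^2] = 18*v - 4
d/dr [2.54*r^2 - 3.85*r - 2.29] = 5.08*r - 3.85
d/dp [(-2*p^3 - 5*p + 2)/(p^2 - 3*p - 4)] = (-2*p^4 + 12*p^3 + 29*p^2 - 4*p + 26)/(p^4 - 6*p^3 + p^2 + 24*p + 16)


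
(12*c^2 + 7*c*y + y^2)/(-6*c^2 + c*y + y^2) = (4*c + y)/(-2*c + y)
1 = 1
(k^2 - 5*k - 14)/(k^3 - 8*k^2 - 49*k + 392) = (k + 2)/(k^2 - k - 56)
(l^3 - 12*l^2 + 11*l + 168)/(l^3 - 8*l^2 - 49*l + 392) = (l + 3)/(l + 7)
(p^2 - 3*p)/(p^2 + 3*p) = (p - 3)/(p + 3)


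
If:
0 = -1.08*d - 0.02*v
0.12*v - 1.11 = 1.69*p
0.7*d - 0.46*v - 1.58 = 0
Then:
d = 0.06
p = -0.89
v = -3.34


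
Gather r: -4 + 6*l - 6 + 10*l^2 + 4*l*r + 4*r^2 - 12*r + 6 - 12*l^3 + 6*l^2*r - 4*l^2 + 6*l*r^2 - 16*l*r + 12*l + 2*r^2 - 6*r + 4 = -12*l^3 + 6*l^2 + 18*l + r^2*(6*l + 6) + r*(6*l^2 - 12*l - 18)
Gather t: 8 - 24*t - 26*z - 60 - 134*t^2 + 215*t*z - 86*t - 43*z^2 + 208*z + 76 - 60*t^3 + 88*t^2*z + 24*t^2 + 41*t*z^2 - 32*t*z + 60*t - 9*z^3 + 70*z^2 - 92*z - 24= -60*t^3 + t^2*(88*z - 110) + t*(41*z^2 + 183*z - 50) - 9*z^3 + 27*z^2 + 90*z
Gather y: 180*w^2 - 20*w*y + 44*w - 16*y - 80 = 180*w^2 + 44*w + y*(-20*w - 16) - 80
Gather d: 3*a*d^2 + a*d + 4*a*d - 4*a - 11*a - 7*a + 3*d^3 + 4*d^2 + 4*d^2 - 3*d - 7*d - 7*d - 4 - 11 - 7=-22*a + 3*d^3 + d^2*(3*a + 8) + d*(5*a - 17) - 22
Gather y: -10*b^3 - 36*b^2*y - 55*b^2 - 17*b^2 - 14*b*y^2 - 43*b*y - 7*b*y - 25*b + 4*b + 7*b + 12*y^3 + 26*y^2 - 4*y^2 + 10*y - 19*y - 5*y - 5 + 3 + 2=-10*b^3 - 72*b^2 - 14*b + 12*y^3 + y^2*(22 - 14*b) + y*(-36*b^2 - 50*b - 14)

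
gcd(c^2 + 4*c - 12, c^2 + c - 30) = c + 6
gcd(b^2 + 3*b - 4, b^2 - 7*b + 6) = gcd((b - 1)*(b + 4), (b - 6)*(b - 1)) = b - 1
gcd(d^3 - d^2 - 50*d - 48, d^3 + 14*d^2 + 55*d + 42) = d^2 + 7*d + 6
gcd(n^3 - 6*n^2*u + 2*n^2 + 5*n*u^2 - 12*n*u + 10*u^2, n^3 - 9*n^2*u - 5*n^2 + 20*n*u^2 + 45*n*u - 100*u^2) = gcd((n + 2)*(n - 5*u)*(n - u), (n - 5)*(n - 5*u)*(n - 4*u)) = -n + 5*u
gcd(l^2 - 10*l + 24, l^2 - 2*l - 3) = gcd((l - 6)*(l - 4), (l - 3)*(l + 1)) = 1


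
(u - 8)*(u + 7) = u^2 - u - 56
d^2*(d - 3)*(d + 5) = d^4 + 2*d^3 - 15*d^2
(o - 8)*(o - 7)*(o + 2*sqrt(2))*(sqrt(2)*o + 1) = sqrt(2)*o^4 - 15*sqrt(2)*o^3 + 5*o^3 - 75*o^2 + 58*sqrt(2)*o^2 - 30*sqrt(2)*o + 280*o + 112*sqrt(2)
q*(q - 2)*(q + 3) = q^3 + q^2 - 6*q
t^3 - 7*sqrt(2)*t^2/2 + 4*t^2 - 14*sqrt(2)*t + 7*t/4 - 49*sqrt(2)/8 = (t + 1/2)*(t + 7/2)*(t - 7*sqrt(2)/2)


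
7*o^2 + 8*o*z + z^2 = (o + z)*(7*o + z)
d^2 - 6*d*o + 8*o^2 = (d - 4*o)*(d - 2*o)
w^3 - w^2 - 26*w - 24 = (w - 6)*(w + 1)*(w + 4)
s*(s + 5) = s^2 + 5*s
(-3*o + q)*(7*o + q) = -21*o^2 + 4*o*q + q^2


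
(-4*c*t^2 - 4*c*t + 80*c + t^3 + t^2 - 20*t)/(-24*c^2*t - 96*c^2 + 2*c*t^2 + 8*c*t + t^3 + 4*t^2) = (t^2 + t - 20)/(6*c*t + 24*c + t^2 + 4*t)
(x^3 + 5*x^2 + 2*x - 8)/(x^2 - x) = x + 6 + 8/x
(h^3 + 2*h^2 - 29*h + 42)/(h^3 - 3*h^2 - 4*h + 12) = (h + 7)/(h + 2)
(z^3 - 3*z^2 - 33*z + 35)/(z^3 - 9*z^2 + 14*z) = (z^2 + 4*z - 5)/(z*(z - 2))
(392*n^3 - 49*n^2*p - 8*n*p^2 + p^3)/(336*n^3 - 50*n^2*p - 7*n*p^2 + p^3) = (-7*n + p)/(-6*n + p)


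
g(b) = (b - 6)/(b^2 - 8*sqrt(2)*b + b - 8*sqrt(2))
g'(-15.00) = 0.00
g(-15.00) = -0.06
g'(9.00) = -0.09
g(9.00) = -0.13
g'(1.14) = -0.13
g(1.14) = 0.22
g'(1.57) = -0.09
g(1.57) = 0.18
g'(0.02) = -0.55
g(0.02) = 0.52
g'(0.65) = -0.21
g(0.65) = 0.30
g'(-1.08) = -88.83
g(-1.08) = -7.14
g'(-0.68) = -5.55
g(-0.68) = 1.74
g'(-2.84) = -0.17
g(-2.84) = -0.34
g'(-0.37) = -1.44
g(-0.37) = 0.87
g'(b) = (b - 6)*(-2*b - 1 + 8*sqrt(2))/(b^2 - 8*sqrt(2)*b + b - 8*sqrt(2))^2 + 1/(b^2 - 8*sqrt(2)*b + b - 8*sqrt(2)) = (b^2 - 8*sqrt(2)*b + b - (b - 6)*(2*b - 8*sqrt(2) + 1) - 8*sqrt(2))/(b^2 - 8*sqrt(2)*b + b - 8*sqrt(2))^2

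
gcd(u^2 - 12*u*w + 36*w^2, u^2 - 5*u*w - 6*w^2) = u - 6*w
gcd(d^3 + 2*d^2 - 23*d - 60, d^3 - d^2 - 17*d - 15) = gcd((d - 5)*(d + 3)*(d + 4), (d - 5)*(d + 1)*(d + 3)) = d^2 - 2*d - 15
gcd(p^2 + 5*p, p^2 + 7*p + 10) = p + 5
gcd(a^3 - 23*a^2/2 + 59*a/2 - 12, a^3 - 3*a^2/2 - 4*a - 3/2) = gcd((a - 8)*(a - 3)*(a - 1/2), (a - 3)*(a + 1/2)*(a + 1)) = a - 3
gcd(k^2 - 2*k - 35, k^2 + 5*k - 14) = 1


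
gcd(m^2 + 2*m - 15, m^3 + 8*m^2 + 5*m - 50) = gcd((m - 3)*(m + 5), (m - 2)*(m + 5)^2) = m + 5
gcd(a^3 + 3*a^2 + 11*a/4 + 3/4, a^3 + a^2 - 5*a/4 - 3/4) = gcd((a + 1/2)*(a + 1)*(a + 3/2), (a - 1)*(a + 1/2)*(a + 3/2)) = a^2 + 2*a + 3/4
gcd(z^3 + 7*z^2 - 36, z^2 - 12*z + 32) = 1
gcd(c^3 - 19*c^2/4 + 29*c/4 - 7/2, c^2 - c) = c - 1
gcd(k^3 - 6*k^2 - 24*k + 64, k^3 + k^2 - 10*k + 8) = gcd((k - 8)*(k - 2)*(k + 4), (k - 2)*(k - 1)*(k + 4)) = k^2 + 2*k - 8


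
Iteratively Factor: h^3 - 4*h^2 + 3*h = (h)*(h^2 - 4*h + 3) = h*(h - 1)*(h - 3)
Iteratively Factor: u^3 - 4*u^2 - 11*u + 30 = (u - 5)*(u^2 + u - 6) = (u - 5)*(u - 2)*(u + 3)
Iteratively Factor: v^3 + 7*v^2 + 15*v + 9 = (v + 3)*(v^2 + 4*v + 3) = (v + 1)*(v + 3)*(v + 3)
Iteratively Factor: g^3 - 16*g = (g - 4)*(g^2 + 4*g) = g*(g - 4)*(g + 4)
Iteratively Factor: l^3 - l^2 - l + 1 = (l - 1)*(l^2 - 1) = (l - 1)*(l + 1)*(l - 1)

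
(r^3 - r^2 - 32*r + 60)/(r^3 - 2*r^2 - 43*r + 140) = (r^2 + 4*r - 12)/(r^2 + 3*r - 28)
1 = 1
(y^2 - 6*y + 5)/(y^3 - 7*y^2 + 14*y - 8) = (y - 5)/(y^2 - 6*y + 8)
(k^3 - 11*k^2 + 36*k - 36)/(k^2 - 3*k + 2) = (k^2 - 9*k + 18)/(k - 1)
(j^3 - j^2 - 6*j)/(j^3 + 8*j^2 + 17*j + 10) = j*(j - 3)/(j^2 + 6*j + 5)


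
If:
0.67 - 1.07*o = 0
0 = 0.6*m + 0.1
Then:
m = -0.17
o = 0.63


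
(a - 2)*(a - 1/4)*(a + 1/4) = a^3 - 2*a^2 - a/16 + 1/8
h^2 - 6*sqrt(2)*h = h*(h - 6*sqrt(2))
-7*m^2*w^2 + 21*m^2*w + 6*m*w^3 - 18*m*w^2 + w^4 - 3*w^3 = w*(-m + w)*(7*m + w)*(w - 3)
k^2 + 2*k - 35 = (k - 5)*(k + 7)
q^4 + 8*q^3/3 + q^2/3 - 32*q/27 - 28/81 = (q - 2/3)*(q + 1/3)*(q + 2/3)*(q + 7/3)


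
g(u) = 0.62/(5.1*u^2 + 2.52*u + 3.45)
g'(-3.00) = 0.01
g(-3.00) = 0.01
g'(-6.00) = 0.00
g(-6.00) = 0.00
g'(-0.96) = 0.14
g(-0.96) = 0.11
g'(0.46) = -0.14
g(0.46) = 0.11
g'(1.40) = -0.04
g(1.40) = 0.04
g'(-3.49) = 0.01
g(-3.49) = 0.01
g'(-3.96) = 0.00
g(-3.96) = 0.01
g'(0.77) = -0.09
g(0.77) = 0.07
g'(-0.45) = 0.11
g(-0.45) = 0.19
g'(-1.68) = 0.05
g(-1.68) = 0.05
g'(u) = 0.62*(-10.2*u - 2.52)/(5.1*u^2 + 2.52*u + 3.45)^2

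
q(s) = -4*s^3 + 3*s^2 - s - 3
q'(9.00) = -919.00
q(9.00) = -2685.00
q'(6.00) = -397.00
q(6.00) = -765.00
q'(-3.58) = -176.28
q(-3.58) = 222.56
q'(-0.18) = -2.47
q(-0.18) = -2.70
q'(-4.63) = -286.02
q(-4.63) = 462.95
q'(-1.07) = -21.16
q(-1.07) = 6.40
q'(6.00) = -397.00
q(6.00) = -765.00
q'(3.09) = -97.04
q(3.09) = -95.46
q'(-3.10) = -134.92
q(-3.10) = 148.09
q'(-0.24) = -3.13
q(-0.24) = -2.53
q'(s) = -12*s^2 + 6*s - 1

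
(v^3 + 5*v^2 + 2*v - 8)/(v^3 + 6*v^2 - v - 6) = (v^2 + 6*v + 8)/(v^2 + 7*v + 6)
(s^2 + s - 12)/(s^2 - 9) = (s + 4)/(s + 3)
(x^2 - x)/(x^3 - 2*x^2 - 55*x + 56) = x/(x^2 - x - 56)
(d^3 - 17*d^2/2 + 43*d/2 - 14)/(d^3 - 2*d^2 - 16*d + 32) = (2*d^2 - 9*d + 7)/(2*(d^2 + 2*d - 8))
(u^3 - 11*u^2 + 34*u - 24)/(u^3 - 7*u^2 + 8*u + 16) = (u^2 - 7*u + 6)/(u^2 - 3*u - 4)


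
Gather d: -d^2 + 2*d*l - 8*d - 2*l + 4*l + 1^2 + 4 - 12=-d^2 + d*(2*l - 8) + 2*l - 7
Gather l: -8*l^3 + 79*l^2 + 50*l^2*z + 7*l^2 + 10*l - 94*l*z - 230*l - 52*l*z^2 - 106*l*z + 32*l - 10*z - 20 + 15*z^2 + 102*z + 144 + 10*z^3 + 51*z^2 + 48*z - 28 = -8*l^3 + l^2*(50*z + 86) + l*(-52*z^2 - 200*z - 188) + 10*z^3 + 66*z^2 + 140*z + 96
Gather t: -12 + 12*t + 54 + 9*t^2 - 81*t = 9*t^2 - 69*t + 42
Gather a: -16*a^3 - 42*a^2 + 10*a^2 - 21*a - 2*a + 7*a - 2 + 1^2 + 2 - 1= -16*a^3 - 32*a^2 - 16*a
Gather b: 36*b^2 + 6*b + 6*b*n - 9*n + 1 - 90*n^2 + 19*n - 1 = 36*b^2 + b*(6*n + 6) - 90*n^2 + 10*n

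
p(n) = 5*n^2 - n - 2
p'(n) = 10*n - 1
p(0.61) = -0.75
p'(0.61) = 5.10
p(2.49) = 26.51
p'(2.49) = 23.90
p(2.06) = 17.16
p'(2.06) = 19.60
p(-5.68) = 164.99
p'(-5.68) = -57.80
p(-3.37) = 58.15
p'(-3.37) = -34.70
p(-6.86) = 240.16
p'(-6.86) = -69.60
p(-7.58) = 292.86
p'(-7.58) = -76.80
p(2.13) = 18.55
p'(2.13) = 20.30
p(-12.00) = 730.00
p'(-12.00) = -121.00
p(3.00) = 40.00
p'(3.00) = 29.00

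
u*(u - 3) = u^2 - 3*u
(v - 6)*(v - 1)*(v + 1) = v^3 - 6*v^2 - v + 6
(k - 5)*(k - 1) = k^2 - 6*k + 5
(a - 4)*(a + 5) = a^2 + a - 20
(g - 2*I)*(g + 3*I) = g^2 + I*g + 6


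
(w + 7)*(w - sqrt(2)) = w^2 - sqrt(2)*w + 7*w - 7*sqrt(2)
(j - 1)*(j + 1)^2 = j^3 + j^2 - j - 1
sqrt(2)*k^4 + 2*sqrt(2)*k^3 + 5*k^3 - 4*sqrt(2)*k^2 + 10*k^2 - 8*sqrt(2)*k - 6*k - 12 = (k + 2)*(k - sqrt(2))*(k + 3*sqrt(2))*(sqrt(2)*k + 1)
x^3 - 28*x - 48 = (x - 6)*(x + 2)*(x + 4)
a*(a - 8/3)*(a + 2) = a^3 - 2*a^2/3 - 16*a/3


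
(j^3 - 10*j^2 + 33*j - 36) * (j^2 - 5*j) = j^5 - 15*j^4 + 83*j^3 - 201*j^2 + 180*j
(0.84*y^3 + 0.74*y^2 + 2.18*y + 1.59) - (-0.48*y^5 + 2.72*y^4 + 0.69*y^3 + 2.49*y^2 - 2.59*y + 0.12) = 0.48*y^5 - 2.72*y^4 + 0.15*y^3 - 1.75*y^2 + 4.77*y + 1.47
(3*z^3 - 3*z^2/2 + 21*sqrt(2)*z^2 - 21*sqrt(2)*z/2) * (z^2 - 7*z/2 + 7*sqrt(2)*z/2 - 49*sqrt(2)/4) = 3*z^5 - 12*z^4 + 63*sqrt(2)*z^4/2 - 126*sqrt(2)*z^3 + 609*z^3/4 - 588*z^2 + 441*sqrt(2)*z^2/8 + 1029*z/4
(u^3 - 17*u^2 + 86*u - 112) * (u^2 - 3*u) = u^5 - 20*u^4 + 137*u^3 - 370*u^2 + 336*u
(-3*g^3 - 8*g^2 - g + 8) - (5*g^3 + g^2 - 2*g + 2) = -8*g^3 - 9*g^2 + g + 6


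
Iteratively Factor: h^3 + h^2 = (h + 1)*(h^2) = h*(h + 1)*(h)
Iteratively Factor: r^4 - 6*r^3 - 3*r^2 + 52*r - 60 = (r - 2)*(r^3 - 4*r^2 - 11*r + 30) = (r - 2)^2*(r^2 - 2*r - 15) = (r - 2)^2*(r + 3)*(r - 5)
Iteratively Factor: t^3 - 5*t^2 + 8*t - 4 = (t - 2)*(t^2 - 3*t + 2) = (t - 2)*(t - 1)*(t - 2)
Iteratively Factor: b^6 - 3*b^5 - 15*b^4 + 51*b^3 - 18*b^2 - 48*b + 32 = (b - 2)*(b^5 - b^4 - 17*b^3 + 17*b^2 + 16*b - 16) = (b - 2)*(b - 1)*(b^4 - 17*b^2 + 16) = (b - 2)*(b - 1)*(b + 1)*(b^3 - b^2 - 16*b + 16) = (b - 2)*(b - 1)*(b + 1)*(b + 4)*(b^2 - 5*b + 4) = (b - 2)*(b - 1)^2*(b + 1)*(b + 4)*(b - 4)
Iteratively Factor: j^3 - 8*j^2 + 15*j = (j - 3)*(j^2 - 5*j) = (j - 5)*(j - 3)*(j)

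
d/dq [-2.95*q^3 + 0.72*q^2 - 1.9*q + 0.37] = -8.85*q^2 + 1.44*q - 1.9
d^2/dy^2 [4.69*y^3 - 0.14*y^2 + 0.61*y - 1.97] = 28.14*y - 0.28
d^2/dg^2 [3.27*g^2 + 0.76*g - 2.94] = 6.54000000000000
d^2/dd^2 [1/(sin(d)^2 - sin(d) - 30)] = (4*sin(d)^4 - 3*sin(d)^3 + 115*sin(d)^2 - 24*sin(d) - 62)/(sin(d) + cos(d)^2 + 29)^3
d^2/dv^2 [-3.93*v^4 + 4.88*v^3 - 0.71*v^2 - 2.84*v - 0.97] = -47.16*v^2 + 29.28*v - 1.42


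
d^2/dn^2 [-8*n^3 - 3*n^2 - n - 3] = -48*n - 6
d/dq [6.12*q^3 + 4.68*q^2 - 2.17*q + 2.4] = 18.36*q^2 + 9.36*q - 2.17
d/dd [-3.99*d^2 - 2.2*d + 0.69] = -7.98*d - 2.2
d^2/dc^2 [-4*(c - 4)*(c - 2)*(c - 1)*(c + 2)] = 24*c*(5 - 2*c)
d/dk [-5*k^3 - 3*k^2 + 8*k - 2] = -15*k^2 - 6*k + 8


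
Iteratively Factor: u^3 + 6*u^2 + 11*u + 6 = (u + 2)*(u^2 + 4*u + 3) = (u + 1)*(u + 2)*(u + 3)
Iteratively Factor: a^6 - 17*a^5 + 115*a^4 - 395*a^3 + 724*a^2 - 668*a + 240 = (a - 4)*(a^5 - 13*a^4 + 63*a^3 - 143*a^2 + 152*a - 60) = (a - 4)*(a - 2)*(a^4 - 11*a^3 + 41*a^2 - 61*a + 30) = (a - 4)*(a - 2)*(a - 1)*(a^3 - 10*a^2 + 31*a - 30) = (a - 4)*(a - 2)^2*(a - 1)*(a^2 - 8*a + 15) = (a - 5)*(a - 4)*(a - 2)^2*(a - 1)*(a - 3)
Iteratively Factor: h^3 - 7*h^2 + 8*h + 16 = (h - 4)*(h^2 - 3*h - 4) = (h - 4)*(h + 1)*(h - 4)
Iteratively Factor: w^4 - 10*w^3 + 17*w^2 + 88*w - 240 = (w + 3)*(w^3 - 13*w^2 + 56*w - 80) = (w - 4)*(w + 3)*(w^2 - 9*w + 20) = (w - 5)*(w - 4)*(w + 3)*(w - 4)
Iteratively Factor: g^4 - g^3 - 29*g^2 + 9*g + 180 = (g + 4)*(g^3 - 5*g^2 - 9*g + 45) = (g - 3)*(g + 4)*(g^2 - 2*g - 15) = (g - 5)*(g - 3)*(g + 4)*(g + 3)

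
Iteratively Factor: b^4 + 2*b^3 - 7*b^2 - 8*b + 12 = (b + 3)*(b^3 - b^2 - 4*b + 4) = (b - 1)*(b + 3)*(b^2 - 4) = (b - 1)*(b + 2)*(b + 3)*(b - 2)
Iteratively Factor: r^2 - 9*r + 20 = (r - 5)*(r - 4)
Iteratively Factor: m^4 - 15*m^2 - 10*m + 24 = (m - 4)*(m^3 + 4*m^2 + m - 6) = (m - 4)*(m - 1)*(m^2 + 5*m + 6) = (m - 4)*(m - 1)*(m + 2)*(m + 3)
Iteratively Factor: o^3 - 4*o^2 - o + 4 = (o - 1)*(o^2 - 3*o - 4) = (o - 1)*(o + 1)*(o - 4)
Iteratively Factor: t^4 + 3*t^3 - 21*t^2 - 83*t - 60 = (t + 3)*(t^3 - 21*t - 20) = (t + 1)*(t + 3)*(t^2 - t - 20) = (t + 1)*(t + 3)*(t + 4)*(t - 5)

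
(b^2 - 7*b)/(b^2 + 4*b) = (b - 7)/(b + 4)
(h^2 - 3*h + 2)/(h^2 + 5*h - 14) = (h - 1)/(h + 7)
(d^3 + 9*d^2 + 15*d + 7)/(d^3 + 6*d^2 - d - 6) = (d^2 + 8*d + 7)/(d^2 + 5*d - 6)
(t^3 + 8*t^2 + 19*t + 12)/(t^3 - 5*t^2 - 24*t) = (t^2 + 5*t + 4)/(t*(t - 8))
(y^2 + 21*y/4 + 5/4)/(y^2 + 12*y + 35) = (y + 1/4)/(y + 7)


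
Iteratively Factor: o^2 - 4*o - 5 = (o + 1)*(o - 5)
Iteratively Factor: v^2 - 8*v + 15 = (v - 3)*(v - 5)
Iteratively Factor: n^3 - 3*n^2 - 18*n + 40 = (n - 5)*(n^2 + 2*n - 8) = (n - 5)*(n - 2)*(n + 4)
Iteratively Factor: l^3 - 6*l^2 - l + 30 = (l - 3)*(l^2 - 3*l - 10) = (l - 5)*(l - 3)*(l + 2)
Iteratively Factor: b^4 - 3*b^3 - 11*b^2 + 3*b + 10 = (b - 5)*(b^3 + 2*b^2 - b - 2) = (b - 5)*(b + 2)*(b^2 - 1) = (b - 5)*(b + 1)*(b + 2)*(b - 1)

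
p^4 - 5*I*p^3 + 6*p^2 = p^2*(p - 6*I)*(p + I)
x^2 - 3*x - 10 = (x - 5)*(x + 2)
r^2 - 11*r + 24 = (r - 8)*(r - 3)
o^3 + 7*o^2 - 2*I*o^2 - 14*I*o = o*(o + 7)*(o - 2*I)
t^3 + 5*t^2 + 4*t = t*(t + 1)*(t + 4)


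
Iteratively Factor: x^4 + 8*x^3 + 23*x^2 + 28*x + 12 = (x + 2)*(x^3 + 6*x^2 + 11*x + 6) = (x + 1)*(x + 2)*(x^2 + 5*x + 6) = (x + 1)*(x + 2)^2*(x + 3)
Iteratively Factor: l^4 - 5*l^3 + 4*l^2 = (l)*(l^3 - 5*l^2 + 4*l) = l^2*(l^2 - 5*l + 4) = l^2*(l - 1)*(l - 4)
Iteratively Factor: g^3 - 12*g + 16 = (g - 2)*(g^2 + 2*g - 8) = (g - 2)^2*(g + 4)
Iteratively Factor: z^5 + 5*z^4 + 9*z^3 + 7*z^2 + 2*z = (z + 1)*(z^4 + 4*z^3 + 5*z^2 + 2*z) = z*(z + 1)*(z^3 + 4*z^2 + 5*z + 2) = z*(z + 1)^2*(z^2 + 3*z + 2) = z*(z + 1)^2*(z + 2)*(z + 1)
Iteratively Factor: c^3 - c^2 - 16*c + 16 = (c - 1)*(c^2 - 16) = (c - 4)*(c - 1)*(c + 4)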